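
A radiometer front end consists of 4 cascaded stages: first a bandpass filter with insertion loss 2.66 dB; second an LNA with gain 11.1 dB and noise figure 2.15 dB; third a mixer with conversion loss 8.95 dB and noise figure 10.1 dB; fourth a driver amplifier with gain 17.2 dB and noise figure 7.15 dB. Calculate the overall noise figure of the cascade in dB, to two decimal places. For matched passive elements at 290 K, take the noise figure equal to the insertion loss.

9.57 dB

Convert to linear (a loss of L dB is a gain of −L dB): F_i = 10^(NF_i/10), G_i = 10^(G_i,dB/10)
  Stage 1: F_1 = 10^(2.66/10) = 1.845, G_1 = 10^(−2.66/10) = 0.5420
  Stage 2: F_2 = 10^(2.15/10) = 1.641, G_2 = 10^(11.1/10) = 12.88
  Stage 3: F_3 = 10^(10.1/10) = 10.23, G_3 = 10^(−8.95/10) = 0.1274
  Stage 4: F_4 = 10^(7.15/10) = 5.188, G_4 = 10^(17.2/10) = 52.48
Friis cascade:
  F = 1.845 + (1.641 − 1)/0.5420 + (10.23 − 1)/6.982 + (5.188 − 1)/0.8892 = 9.059
NF = 10 log₁₀(9.059) = 9.57 dB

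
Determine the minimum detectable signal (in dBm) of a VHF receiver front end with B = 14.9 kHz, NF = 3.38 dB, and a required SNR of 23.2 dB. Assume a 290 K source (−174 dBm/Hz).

−105.7 dBm

Sensitivity = −174 + 10 log₁₀(B) + NF + SNR_min
= −174 + 41.73 + 3.38 + 23.2
= −105.69 dBm → −105.7 dBm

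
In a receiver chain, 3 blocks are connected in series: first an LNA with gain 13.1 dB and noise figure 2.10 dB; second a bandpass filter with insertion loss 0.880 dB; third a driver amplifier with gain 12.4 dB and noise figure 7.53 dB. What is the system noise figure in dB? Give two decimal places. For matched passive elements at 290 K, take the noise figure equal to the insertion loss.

Convert to linear (a loss of L dB is a gain of −L dB): F_i = 10^(NF_i/10), G_i = 10^(G_i,dB/10)
  Stage 1: F_1 = 10^(2.10/10) = 1.622, G_1 = 10^(13.1/10) = 20.42
  Stage 2: F_2 = 10^(0.880/10) = 1.225, G_2 = 10^(−0.880/10) = 0.8166
  Stage 3: F_3 = 10^(7.53/10) = 5.662, G_3 = 10^(12.4/10) = 17.38
Friis cascade:
  F = 1.622 + (1.225 − 1)/20.42 + (5.662 − 1)/16.67 = 1.912
NF = 10 log₁₀(1.912) = 2.82 dB

2.82 dB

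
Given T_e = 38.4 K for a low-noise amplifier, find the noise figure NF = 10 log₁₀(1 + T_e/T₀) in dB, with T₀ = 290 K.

F = 1 + T_e/T₀ = 1 + 38.4/290 = 1.13241
NF = 10 log₁₀(1.13241) = 0.540 dB

0.540 dB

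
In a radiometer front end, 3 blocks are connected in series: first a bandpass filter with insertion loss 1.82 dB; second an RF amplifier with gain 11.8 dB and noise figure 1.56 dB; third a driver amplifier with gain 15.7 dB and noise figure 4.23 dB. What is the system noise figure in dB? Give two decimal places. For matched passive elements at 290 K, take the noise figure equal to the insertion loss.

Convert to linear (a loss of L dB is a gain of −L dB): F_i = 10^(NF_i/10), G_i = 10^(G_i,dB/10)
  Stage 1: F_1 = 10^(1.82/10) = 1.521, G_1 = 10^(−1.82/10) = 0.6577
  Stage 2: F_2 = 10^(1.56/10) = 1.432, G_2 = 10^(11.8/10) = 15.14
  Stage 3: F_3 = 10^(4.23/10) = 2.649, G_3 = 10^(15.7/10) = 37.15
Friis cascade:
  F = 1.521 + (1.432 − 1)/0.6577 + (2.649 − 1)/9.954 = 2.343
NF = 10 log₁₀(2.343) = 3.70 dB

3.70 dB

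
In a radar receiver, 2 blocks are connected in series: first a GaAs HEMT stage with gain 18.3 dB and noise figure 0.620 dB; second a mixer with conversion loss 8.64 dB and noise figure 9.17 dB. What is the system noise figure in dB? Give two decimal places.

Convert to linear (a loss of L dB is a gain of −L dB): F_i = 10^(NF_i/10), G_i = 10^(G_i,dB/10)
  Stage 1: F_1 = 10^(0.620/10) = 1.153, G_1 = 10^(18.3/10) = 67.61
  Stage 2: F_2 = 10^(9.17/10) = 8.260, G_2 = 10^(−8.64/10) = 0.1368
Friis cascade:
  F = 1.153 + (8.260 − 1)/67.61 = 1.261
NF = 10 log₁₀(1.261) = 1.01 dB

1.01 dB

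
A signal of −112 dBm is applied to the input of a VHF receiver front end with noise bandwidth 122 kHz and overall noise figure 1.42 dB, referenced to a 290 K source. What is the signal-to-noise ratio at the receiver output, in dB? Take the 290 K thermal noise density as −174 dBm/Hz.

Noise floor: N = −174 + 10 log₁₀(B) + NF
10 log₁₀(1.22×10⁵) = 50.86 dB
N = −174 + 50.86 + 1.42 = −121.72 dBm
SNR = P_sig − N = −112 − (−121.72) = 9.72 dB → 9.7 dB

9.7 dB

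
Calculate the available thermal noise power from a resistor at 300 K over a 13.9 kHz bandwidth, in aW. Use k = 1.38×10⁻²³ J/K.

P_n = kTB = 1.38×10⁻²³ × 300 × 1.39×10⁴ = 5.75×10⁻¹⁷ W = 57.5 aW

57.5 aW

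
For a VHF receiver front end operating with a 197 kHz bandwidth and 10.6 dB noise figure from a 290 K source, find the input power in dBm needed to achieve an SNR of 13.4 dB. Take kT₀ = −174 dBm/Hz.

−97.1 dBm

Sensitivity = −174 + 10 log₁₀(B) + NF + SNR_min
= −174 + 52.94 + 10.6 + 13.4
= −97.06 dBm → −97.1 dBm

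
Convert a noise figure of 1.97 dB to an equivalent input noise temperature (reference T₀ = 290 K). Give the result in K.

F = 10^(1.97/10) = 1.57398
T_e = (F − 1)·T₀ = (1.57398 − 1) × 290 = 166 K

166 K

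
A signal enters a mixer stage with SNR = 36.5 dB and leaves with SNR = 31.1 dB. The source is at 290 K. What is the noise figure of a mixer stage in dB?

5.4 dB

NF (dB) = SNR_in(dB) − SNR_out(dB) when the source is at T₀
NF = 36.5 − 31.1 = 5.4 dB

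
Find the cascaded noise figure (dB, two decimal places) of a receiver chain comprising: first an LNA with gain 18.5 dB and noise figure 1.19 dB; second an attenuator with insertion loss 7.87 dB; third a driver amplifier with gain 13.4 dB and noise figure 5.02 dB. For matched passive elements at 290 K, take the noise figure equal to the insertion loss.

Convert to linear (a loss of L dB is a gain of −L dB): F_i = 10^(NF_i/10), G_i = 10^(G_i,dB/10)
  Stage 1: F_1 = 10^(1.19/10) = 1.315, G_1 = 10^(18.5/10) = 70.79
  Stage 2: F_2 = 10^(7.87/10) = 6.124, G_2 = 10^(−7.87/10) = 0.1633
  Stage 3: F_3 = 10^(5.02/10) = 3.177, G_3 = 10^(13.4/10) = 21.88
Friis cascade:
  F = 1.315 + (6.124 − 1)/70.79 + (3.177 − 1)/11.56 = 1.576
NF = 10 log₁₀(1.576) = 1.98 dB

1.98 dB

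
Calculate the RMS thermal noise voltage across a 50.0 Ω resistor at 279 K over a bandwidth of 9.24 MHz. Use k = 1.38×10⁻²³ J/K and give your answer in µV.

V_n = √(4kTRB)
4kTRB = 4 × 1.38×10⁻²³ × 279 × 5.00×10¹ × 9.24×10⁶ = 7.12×10⁻¹² V²
V_n = √(7.12×10⁻¹²) = 2.67×10⁻⁶ V = 2.67 µV

2.67 µV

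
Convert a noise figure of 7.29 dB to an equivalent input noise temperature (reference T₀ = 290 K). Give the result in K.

F = 10^(7.29/10) = 5.35797
T_e = (F − 1)·T₀ = (5.35797 − 1) × 290 = 1264 K

1264 K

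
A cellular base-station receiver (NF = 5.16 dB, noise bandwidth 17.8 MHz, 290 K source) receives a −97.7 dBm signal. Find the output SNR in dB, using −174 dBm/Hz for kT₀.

Noise floor: N = −174 + 10 log₁₀(B) + NF
10 log₁₀(1.78×10⁷) = 72.5 dB
N = −174 + 72.5 + 5.16 = −96.34 dBm
SNR = P_sig − N = −97.7 − (−96.34) = −1.36 dB → −1.4 dB

−1.4 dB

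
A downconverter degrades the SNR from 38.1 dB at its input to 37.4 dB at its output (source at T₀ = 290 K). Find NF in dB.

0.7 dB

NF (dB) = SNR_in(dB) − SNR_out(dB) when the source is at T₀
NF = 38.1 − 37.4 = 0.7 dB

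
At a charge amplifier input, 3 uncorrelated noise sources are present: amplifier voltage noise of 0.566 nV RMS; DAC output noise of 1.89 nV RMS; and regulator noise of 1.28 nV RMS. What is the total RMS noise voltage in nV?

2.35 nV

Uncorrelated sources add in power (mean-square): V_tot = √(ΣV_i²)
V_tot = √[(5.66×10⁻¹⁰)² + (1.89×10⁻⁹)² + (1.28×10⁻⁹)²] = 2.35×10⁻⁹ V = 2.35 nV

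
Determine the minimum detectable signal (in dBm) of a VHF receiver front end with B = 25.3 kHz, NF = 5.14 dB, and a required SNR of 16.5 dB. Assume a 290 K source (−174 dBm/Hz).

−108.3 dBm

Sensitivity = −174 + 10 log₁₀(B) + NF + SNR_min
= −174 + 44.03 + 5.14 + 16.5
= −108.33 dBm → −108.3 dBm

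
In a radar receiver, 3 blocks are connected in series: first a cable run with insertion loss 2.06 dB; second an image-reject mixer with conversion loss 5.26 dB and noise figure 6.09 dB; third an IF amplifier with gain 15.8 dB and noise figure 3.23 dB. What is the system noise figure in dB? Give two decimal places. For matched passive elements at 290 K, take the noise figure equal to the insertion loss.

10.96 dB

Convert to linear (a loss of L dB is a gain of −L dB): F_i = 10^(NF_i/10), G_i = 10^(G_i,dB/10)
  Stage 1: F_1 = 10^(2.06/10) = 1.607, G_1 = 10^(−2.06/10) = 0.6223
  Stage 2: F_2 = 10^(6.09/10) = 4.064, G_2 = 10^(−5.26/10) = 0.2979
  Stage 3: F_3 = 10^(3.23/10) = 2.104, G_3 = 10^(15.8/10) = 38.02
Friis cascade:
  F = 1.607 + (4.064 − 1)/0.6223 + (2.104 − 1)/0.1854 = 12.49
NF = 10 log₁₀(12.49) = 10.96 dB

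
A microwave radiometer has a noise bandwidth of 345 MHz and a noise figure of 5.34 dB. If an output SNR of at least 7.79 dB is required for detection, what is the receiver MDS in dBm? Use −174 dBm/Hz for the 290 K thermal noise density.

−75.5 dBm

Sensitivity = −174 + 10 log₁₀(B) + NF + SNR_min
= −174 + 85.38 + 5.34 + 7.79
= −75.49 dBm → −75.5 dBm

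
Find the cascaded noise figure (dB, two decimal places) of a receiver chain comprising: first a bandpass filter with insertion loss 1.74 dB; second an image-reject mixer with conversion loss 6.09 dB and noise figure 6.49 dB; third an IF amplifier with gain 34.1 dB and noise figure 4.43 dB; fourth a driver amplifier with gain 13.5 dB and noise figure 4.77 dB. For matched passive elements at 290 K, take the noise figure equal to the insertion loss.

Convert to linear (a loss of L dB is a gain of −L dB): F_i = 10^(NF_i/10), G_i = 10^(G_i,dB/10)
  Stage 1: F_1 = 10^(1.74/10) = 1.493, G_1 = 10^(−1.74/10) = 0.6699
  Stage 2: F_2 = 10^(6.49/10) = 4.457, G_2 = 10^(−6.09/10) = 0.2460
  Stage 3: F_3 = 10^(4.43/10) = 2.773, G_3 = 10^(34.1/10) = 2570
  Stage 4: F_4 = 10^(4.77/10) = 2.999, G_4 = 10^(13.5/10) = 22.39
Friis cascade:
  F = 1.493 + (4.457 − 1)/0.6699 + (2.773 − 1)/0.1648 + (2.999 − 1)/423.6 = 17.42
NF = 10 log₁₀(17.42) = 12.41 dB

12.41 dB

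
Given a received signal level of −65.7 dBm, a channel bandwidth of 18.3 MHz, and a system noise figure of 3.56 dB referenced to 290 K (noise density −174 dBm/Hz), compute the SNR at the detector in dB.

Noise floor: N = −174 + 10 log₁₀(B) + NF
10 log₁₀(1.83×10⁷) = 72.62 dB
N = −174 + 72.62 + 3.56 = −97.82 dBm
SNR = P_sig − N = −65.7 − (−97.82) = 32.12 dB → 32.1 dB

32.1 dB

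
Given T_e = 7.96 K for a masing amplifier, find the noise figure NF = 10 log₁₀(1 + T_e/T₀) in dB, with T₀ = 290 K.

0.118 dB

F = 1 + T_e/T₀ = 1 + 7.96/290 = 1.02745
NF = 10 log₁₀(1.02745) = 0.118 dB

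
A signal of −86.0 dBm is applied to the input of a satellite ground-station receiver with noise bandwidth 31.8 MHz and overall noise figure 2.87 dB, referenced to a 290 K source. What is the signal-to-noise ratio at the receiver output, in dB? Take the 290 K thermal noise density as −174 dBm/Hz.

10.1 dB

Noise floor: N = −174 + 10 log₁₀(B) + NF
10 log₁₀(3.18×10⁷) = 75.02 dB
N = −174 + 75.02 + 2.87 = −96.11 dBm
SNR = P_sig − N = −86.0 − (−96.11) = 10.11 dB → 10.1 dB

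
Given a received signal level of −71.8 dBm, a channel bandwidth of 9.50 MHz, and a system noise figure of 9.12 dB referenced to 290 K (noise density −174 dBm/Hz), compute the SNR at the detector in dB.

23.3 dB

Noise floor: N = −174 + 10 log₁₀(B) + NF
10 log₁₀(9.50×10⁶) = 69.78 dB
N = −174 + 69.78 + 9.12 = −95.10 dBm
SNR = P_sig − N = −71.8 − (−95.10) = 23.30 dB → 23.3 dB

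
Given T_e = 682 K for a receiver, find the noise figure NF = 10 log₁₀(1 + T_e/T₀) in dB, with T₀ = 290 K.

F = 1 + T_e/T₀ = 1 + 682/290 = 3.35172
NF = 10 log₁₀(3.35172) = 5.25 dB

5.25 dB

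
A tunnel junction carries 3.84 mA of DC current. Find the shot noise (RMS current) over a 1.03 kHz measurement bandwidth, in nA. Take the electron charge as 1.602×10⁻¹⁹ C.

1.13 nA

I_n = √(2qI·B)
2qI·B = 2 × 1.602×10⁻¹⁹ × 3.84×10⁻³ × 1.03×10³ = 1.27×10⁻¹⁸ A²
I_n = √(1.27×10⁻¹⁸) = 1.13×10⁻⁹ A = 1.13 nA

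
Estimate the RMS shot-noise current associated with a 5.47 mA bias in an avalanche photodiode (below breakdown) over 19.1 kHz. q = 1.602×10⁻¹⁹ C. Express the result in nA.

I_n = √(2qI·B)
2qI·B = 2 × 1.602×10⁻¹⁹ × 5.47×10⁻³ × 1.91×10⁴ = 3.35×10⁻¹⁷ A²
I_n = √(3.35×10⁻¹⁷) = 5.79×10⁻⁹ A = 5.79 nA

5.79 nA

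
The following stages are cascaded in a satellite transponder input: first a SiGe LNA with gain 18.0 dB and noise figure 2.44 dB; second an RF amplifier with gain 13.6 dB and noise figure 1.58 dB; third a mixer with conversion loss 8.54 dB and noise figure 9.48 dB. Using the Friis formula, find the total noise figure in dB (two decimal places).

Convert to linear (a loss of L dB is a gain of −L dB): F_i = 10^(NF_i/10), G_i = 10^(G_i,dB/10)
  Stage 1: F_1 = 10^(2.44/10) = 1.754, G_1 = 10^(18.0/10) = 63.10
  Stage 2: F_2 = 10^(1.58/10) = 1.439, G_2 = 10^(13.6/10) = 22.91
  Stage 3: F_3 = 10^(9.48/10) = 8.872, G_3 = 10^(−8.54/10) = 0.1400
Friis cascade:
  F = 1.754 + (1.439 − 1)/63.10 + (8.872 − 1)/1445 = 1.766
NF = 10 log₁₀(1.766) = 2.47 dB

2.47 dB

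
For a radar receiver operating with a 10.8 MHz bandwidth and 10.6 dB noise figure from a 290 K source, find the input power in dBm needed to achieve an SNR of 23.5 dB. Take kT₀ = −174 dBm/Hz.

Sensitivity = −174 + 10 log₁₀(B) + NF + SNR_min
= −174 + 70.33 + 10.6 + 23.5
= −69.57 dBm → −69.6 dBm

−69.6 dBm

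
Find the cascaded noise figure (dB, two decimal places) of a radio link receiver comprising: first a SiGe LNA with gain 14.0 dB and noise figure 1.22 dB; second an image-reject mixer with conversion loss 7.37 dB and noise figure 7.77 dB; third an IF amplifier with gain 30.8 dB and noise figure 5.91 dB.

3.33 dB

Convert to linear (a loss of L dB is a gain of −L dB): F_i = 10^(NF_i/10), G_i = 10^(G_i,dB/10)
  Stage 1: F_1 = 10^(1.22/10) = 1.324, G_1 = 10^(14.0/10) = 25.12
  Stage 2: F_2 = 10^(7.77/10) = 5.984, G_2 = 10^(−7.37/10) = 0.1832
  Stage 3: F_3 = 10^(5.91/10) = 3.899, G_3 = 10^(30.8/10) = 1202
Friis cascade:
  F = 1.324 + (5.984 − 1)/25.12 + (3.899 − 1)/4.603 = 2.153
NF = 10 log₁₀(2.153) = 3.33 dB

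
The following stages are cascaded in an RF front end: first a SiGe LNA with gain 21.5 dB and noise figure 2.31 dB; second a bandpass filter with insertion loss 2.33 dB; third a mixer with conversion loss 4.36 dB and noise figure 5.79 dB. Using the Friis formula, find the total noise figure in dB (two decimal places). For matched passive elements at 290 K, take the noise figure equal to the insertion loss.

2.41 dB

Convert to linear (a loss of L dB is a gain of −L dB): F_i = 10^(NF_i/10), G_i = 10^(G_i,dB/10)
  Stage 1: F_1 = 10^(2.31/10) = 1.702, G_1 = 10^(21.5/10) = 141.3
  Stage 2: F_2 = 10^(2.33/10) = 1.710, G_2 = 10^(−2.33/10) = 0.5848
  Stage 3: F_3 = 10^(5.79/10) = 3.793, G_3 = 10^(−4.36/10) = 0.3664
Friis cascade:
  F = 1.702 + (1.710 − 1)/141.3 + (3.793 − 1)/82.60 = 1.741
NF = 10 log₁₀(1.741) = 2.41 dB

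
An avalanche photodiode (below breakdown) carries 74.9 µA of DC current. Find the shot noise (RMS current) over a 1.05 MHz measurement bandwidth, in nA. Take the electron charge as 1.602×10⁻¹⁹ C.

5.02 nA

I_n = √(2qI·B)
2qI·B = 2 × 1.602×10⁻¹⁹ × 7.49×10⁻⁵ × 1.05×10⁶ = 2.52×10⁻¹⁷ A²
I_n = √(2.52×10⁻¹⁷) = 5.02×10⁻⁹ A = 5.02 nA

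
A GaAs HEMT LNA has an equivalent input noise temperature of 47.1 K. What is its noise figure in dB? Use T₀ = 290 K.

0.654 dB

F = 1 + T_e/T₀ = 1 + 47.1/290 = 1.16241
NF = 10 log₁₀(1.16241) = 0.654 dB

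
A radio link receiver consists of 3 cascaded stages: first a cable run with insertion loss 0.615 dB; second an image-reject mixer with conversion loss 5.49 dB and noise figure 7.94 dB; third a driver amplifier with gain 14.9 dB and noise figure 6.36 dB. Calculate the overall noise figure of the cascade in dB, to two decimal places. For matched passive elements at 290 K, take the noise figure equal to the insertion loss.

Convert to linear (a loss of L dB is a gain of −L dB): F_i = 10^(NF_i/10), G_i = 10^(G_i,dB/10)
  Stage 1: F_1 = 10^(0.615/10) = 1.152, G_1 = 10^(−0.615/10) = 0.8680
  Stage 2: F_2 = 10^(7.94/10) = 6.223, G_2 = 10^(−5.49/10) = 0.2825
  Stage 3: F_3 = 10^(6.36/10) = 4.325, G_3 = 10^(14.9/10) = 30.90
Friis cascade:
  F = 1.152 + (6.223 − 1)/0.8680 + (4.325 − 1)/0.2452 = 20.73
NF = 10 log₁₀(20.73) = 13.17 dB

13.17 dB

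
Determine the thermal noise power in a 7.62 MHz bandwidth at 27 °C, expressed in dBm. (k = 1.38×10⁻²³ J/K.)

−105.0 dBm

T = 27 °C + 273.15 = 300.15 K
P_n = kTB = 1.38×10⁻²³ × 300.15 × 7.62×10⁶ = 3.16×10⁻¹⁴ W
In dBm: 10 log₁₀(3.16×10⁻¹⁴ / 10⁻³) = −105.0 dBm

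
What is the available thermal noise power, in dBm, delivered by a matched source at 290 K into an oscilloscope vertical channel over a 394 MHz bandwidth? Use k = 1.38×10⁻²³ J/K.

−88.0 dBm

P_n = kTB = 1.38×10⁻²³ × 290 × 3.94×10⁸ = 1.58×10⁻¹² W
In dBm: 10 log₁₀(1.58×10⁻¹² / 10⁻³) = −88.0 dBm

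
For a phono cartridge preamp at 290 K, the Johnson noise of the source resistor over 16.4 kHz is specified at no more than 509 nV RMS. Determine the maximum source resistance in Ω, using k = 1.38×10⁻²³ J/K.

Johnson–Nyquist: V_n = √(4kTRB) ⇒ R = V_n² / (4kTB)
4kTB = 4 × 1.38×10⁻²³ × 290 × 1.64×10⁴ = 2.63×10⁻¹⁶
R = (5.09×10⁻⁷)² / 2.63×10⁻¹⁶ = 9.87×10² Ω = 987 Ω

987 Ω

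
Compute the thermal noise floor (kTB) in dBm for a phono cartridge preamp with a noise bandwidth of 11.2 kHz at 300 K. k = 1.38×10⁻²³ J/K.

P_n = kTB = 1.38×10⁻²³ × 300 × 1.12×10⁴ = 4.64×10⁻¹⁷ W
In dBm: 10 log₁₀(4.64×10⁻¹⁷ / 10⁻³) = −133.3 dBm

−133.3 dBm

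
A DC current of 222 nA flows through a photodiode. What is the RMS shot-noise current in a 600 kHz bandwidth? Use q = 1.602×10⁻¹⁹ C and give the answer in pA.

207 pA

I_n = √(2qI·B)
2qI·B = 2 × 1.602×10⁻¹⁹ × 2.22×10⁻⁷ × 6.00×10⁵ = 4.27×10⁻²⁰ A²
I_n = √(4.27×10⁻²⁰) = 2.07×10⁻¹⁰ A = 207 pA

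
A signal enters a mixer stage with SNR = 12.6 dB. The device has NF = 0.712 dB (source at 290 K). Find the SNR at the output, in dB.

11.888 dB

By definition F = SNR_in/SNR_out, so in dB: SNR_out = SNR_in − NF
SNR_out = 12.6 − 0.712 = 11.888 dB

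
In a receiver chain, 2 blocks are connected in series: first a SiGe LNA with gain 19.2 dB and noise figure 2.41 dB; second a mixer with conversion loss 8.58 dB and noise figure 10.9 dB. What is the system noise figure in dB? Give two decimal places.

2.74 dB

Convert to linear (a loss of L dB is a gain of −L dB): F_i = 10^(NF_i/10), G_i = 10^(G_i,dB/10)
  Stage 1: F_1 = 10^(2.41/10) = 1.742, G_1 = 10^(19.2/10) = 83.18
  Stage 2: F_2 = 10^(10.9/10) = 12.30, G_2 = 10^(−8.58/10) = 0.1387
Friis cascade:
  F = 1.742 + (12.30 − 1)/83.18 = 1.878
NF = 10 log₁₀(1.878) = 2.74 dB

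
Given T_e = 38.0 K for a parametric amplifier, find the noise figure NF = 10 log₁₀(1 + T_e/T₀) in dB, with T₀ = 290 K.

F = 1 + T_e/T₀ = 1 + 38.0/290 = 1.13103
NF = 10 log₁₀(1.13103) = 0.535 dB

0.535 dB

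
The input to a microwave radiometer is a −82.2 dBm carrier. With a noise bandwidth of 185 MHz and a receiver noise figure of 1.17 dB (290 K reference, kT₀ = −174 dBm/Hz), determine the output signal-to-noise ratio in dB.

8.0 dB

Noise floor: N = −174 + 10 log₁₀(B) + NF
10 log₁₀(1.85×10⁸) = 82.67 dB
N = −174 + 82.67 + 1.17 = −90.16 dBm
SNR = P_sig − N = −82.2 − (−90.16) = 7.96 dB → 8.0 dB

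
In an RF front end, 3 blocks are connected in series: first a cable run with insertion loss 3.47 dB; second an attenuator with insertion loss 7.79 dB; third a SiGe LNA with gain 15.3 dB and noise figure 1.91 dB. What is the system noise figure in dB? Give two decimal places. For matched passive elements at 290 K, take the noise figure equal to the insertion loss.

Convert to linear (a loss of L dB is a gain of −L dB): F_i = 10^(NF_i/10), G_i = 10^(G_i,dB/10)
  Stage 1: F_1 = 10^(3.47/10) = 2.223, G_1 = 10^(−3.47/10) = 0.4498
  Stage 2: F_2 = 10^(7.79/10) = 6.012, G_2 = 10^(−7.79/10) = 0.1663
  Stage 3: F_3 = 10^(1.91/10) = 1.552, G_3 = 10^(15.3/10) = 33.88
Friis cascade:
  F = 2.223 + (6.012 − 1)/0.4498 + (1.552 − 1)/0.07482 = 20.75
NF = 10 log₁₀(20.75) = 13.17 dB

13.17 dB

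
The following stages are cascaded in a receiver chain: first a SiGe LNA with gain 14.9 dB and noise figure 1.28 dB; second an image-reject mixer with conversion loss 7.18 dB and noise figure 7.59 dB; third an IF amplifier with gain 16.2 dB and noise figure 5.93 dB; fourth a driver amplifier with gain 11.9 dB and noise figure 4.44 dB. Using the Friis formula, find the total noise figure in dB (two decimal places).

Convert to linear (a loss of L dB is a gain of −L dB): F_i = 10^(NF_i/10), G_i = 10^(G_i,dB/10)
  Stage 1: F_1 = 10^(1.28/10) = 1.343, G_1 = 10^(14.9/10) = 30.90
  Stage 2: F_2 = 10^(7.59/10) = 5.741, G_2 = 10^(−7.18/10) = 0.1914
  Stage 3: F_3 = 10^(5.93/10) = 3.917, G_3 = 10^(16.2/10) = 41.69
  Stage 4: F_4 = 10^(4.44/10) = 2.780, G_4 = 10^(11.9/10) = 15.49
Friis cascade:
  F = 1.343 + (5.741 − 1)/30.90 + (3.917 − 1)/5.916 + (2.780 − 1)/246.6 = 1.997
NF = 10 log₁₀(1.997) = 3.00 dB

3.00 dB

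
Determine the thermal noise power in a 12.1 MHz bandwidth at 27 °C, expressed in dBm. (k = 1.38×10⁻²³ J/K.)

T = 27 °C + 273.15 = 300.15 K
P_n = kTB = 1.38×10⁻²³ × 300.15 × 1.21×10⁷ = 5.01×10⁻¹⁴ W
In dBm: 10 log₁₀(5.01×10⁻¹⁴ / 10⁻³) = −103.0 dBm

−103.0 dBm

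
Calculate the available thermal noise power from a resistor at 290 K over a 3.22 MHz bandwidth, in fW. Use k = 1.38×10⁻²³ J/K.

12.9 fW

P_n = kTB = 1.38×10⁻²³ × 290 × 3.22×10⁶ = 1.29×10⁻¹⁴ W = 12.9 fW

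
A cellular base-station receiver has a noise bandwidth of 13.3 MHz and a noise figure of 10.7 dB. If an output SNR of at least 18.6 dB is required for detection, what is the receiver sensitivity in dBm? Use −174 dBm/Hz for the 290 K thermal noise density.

−73.5 dBm

Sensitivity = −174 + 10 log₁₀(B) + NF + SNR_min
= −174 + 71.24 + 10.7 + 18.6
= −73.46 dBm → −73.5 dBm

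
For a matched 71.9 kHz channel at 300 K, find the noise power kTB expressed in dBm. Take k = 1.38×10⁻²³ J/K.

P_n = kTB = 1.38×10⁻²³ × 300 × 7.19×10⁴ = 2.98×10⁻¹⁶ W
In dBm: 10 log₁₀(2.98×10⁻¹⁶ / 10⁻³) = −125.3 dBm

−125.3 dBm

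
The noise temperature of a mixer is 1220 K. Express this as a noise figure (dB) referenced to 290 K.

F = 1 + T_e/T₀ = 1 + 1220/290 = 5.2069
NF = 10 log₁₀(5.2069) = 7.17 dB

7.17 dB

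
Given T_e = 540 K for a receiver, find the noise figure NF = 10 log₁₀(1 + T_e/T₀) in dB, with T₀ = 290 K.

F = 1 + T_e/T₀ = 1 + 540/290 = 2.86207
NF = 10 log₁₀(2.86207) = 4.57 dB

4.57 dB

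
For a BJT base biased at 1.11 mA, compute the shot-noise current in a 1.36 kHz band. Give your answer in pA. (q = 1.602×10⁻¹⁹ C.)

695 pA

I_n = √(2qI·B)
2qI·B = 2 × 1.602×10⁻¹⁹ × 1.11×10⁻³ × 1.36×10³ = 4.84×10⁻¹⁹ A²
I_n = √(4.84×10⁻¹⁹) = 6.95×10⁻¹⁰ A = 695 pA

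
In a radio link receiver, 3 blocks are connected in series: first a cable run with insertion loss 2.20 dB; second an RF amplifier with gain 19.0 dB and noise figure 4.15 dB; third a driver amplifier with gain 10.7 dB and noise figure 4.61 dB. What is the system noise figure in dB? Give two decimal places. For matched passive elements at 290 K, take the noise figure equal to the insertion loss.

Convert to linear (a loss of L dB is a gain of −L dB): F_i = 10^(NF_i/10), G_i = 10^(G_i,dB/10)
  Stage 1: F_1 = 10^(2.20/10) = 1.660, G_1 = 10^(−2.20/10) = 0.6026
  Stage 2: F_2 = 10^(4.15/10) = 2.600, G_2 = 10^(19.0/10) = 79.43
  Stage 3: F_3 = 10^(4.61/10) = 2.891, G_3 = 10^(10.7/10) = 11.75
Friis cascade:
  F = 1.660 + (2.600 − 1)/0.6026 + (2.891 − 1)/47.86 = 4.355
NF = 10 log₁₀(4.355) = 6.39 dB

6.39 dB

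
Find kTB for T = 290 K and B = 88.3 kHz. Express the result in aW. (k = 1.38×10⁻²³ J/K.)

353 aW

P_n = kTB = 1.38×10⁻²³ × 290 × 8.83×10⁴ = 3.53×10⁻¹⁶ W = 353 aW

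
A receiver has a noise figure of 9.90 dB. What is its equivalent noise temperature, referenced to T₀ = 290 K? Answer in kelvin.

2544 K

F = 10^(9.90/10) = 9.77237
T_e = (F − 1)·T₀ = (9.77237 − 1) × 290 = 2544 K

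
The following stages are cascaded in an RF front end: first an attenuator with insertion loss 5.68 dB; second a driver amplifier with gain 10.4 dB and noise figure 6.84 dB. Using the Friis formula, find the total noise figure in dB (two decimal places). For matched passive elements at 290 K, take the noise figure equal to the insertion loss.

12.52 dB

Convert to linear (a loss of L dB is a gain of −L dB): F_i = 10^(NF_i/10), G_i = 10^(G_i,dB/10)
  Stage 1: F_1 = 10^(5.68/10) = 3.698, G_1 = 10^(−5.68/10) = 0.2704
  Stage 2: F_2 = 10^(6.84/10) = 4.831, G_2 = 10^(10.4/10) = 10.96
Friis cascade:
  F = 3.698 + (4.831 − 1)/0.2704 = 17.86
NF = 10 log₁₀(17.86) = 12.52 dB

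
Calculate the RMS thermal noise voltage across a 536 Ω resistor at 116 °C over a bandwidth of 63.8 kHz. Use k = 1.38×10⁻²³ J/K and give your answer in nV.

857 nV

T = 116 °C + 273.15 = 389.15 K
V_n = √(4kTRB)
4kTRB = 4 × 1.38×10⁻²³ × 389.15 × 5.36×10² × 6.38×10⁴ = 7.35×10⁻¹³ V²
V_n = √(7.35×10⁻¹³) = 8.57×10⁻⁷ V = 857 nV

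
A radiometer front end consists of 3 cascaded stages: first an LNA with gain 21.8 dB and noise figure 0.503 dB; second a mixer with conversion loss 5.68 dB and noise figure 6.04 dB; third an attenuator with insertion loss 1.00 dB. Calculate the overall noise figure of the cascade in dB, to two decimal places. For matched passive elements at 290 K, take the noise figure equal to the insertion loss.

0.60 dB

Convert to linear (a loss of L dB is a gain of −L dB): F_i = 10^(NF_i/10), G_i = 10^(G_i,dB/10)
  Stage 1: F_1 = 10^(0.503/10) = 1.123, G_1 = 10^(21.8/10) = 151.4
  Stage 2: F_2 = 10^(6.04/10) = 4.018, G_2 = 10^(−5.68/10) = 0.2704
  Stage 3: F_3 = 10^(1.00/10) = 1.259, G_3 = 10^(−1.00/10) = 0.7943
Friis cascade:
  F = 1.123 + (4.018 − 1)/151.4 + (1.259 − 1)/40.93 = 1.149
NF = 10 log₁₀(1.149) = 0.60 dB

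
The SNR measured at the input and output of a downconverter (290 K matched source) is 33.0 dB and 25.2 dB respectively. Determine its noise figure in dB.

7.8 dB

NF (dB) = SNR_in(dB) − SNR_out(dB) when the source is at T₀
NF = 33.0 − 25.2 = 7.8 dB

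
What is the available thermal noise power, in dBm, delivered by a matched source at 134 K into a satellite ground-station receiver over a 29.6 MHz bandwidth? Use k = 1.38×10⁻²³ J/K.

−102.6 dBm

P_n = kTB = 1.38×10⁻²³ × 134 × 2.96×10⁷ = 5.47×10⁻¹⁴ W
In dBm: 10 log₁₀(5.47×10⁻¹⁴ / 10⁻³) = −102.6 dBm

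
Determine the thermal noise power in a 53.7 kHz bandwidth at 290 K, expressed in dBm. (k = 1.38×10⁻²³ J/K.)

P_n = kTB = 1.38×10⁻²³ × 290 × 5.37×10⁴ = 2.15×10⁻¹⁶ W
In dBm: 10 log₁₀(2.15×10⁻¹⁶ / 10⁻³) = −126.7 dBm

−126.7 dBm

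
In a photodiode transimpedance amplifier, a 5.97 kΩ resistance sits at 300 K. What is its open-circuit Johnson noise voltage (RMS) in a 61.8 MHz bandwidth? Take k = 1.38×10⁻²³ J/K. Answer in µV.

78.2 µV

V_n = √(4kTRB)
4kTRB = 4 × 1.38×10⁻²³ × 300 × 5.97×10³ × 6.18×10⁷ = 6.11×10⁻⁹ V²
V_n = √(6.11×10⁻⁹) = 7.82×10⁻⁵ V = 78.2 µV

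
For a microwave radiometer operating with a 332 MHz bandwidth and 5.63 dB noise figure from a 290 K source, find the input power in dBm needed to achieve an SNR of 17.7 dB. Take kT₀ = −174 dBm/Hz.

−65.5 dBm

Sensitivity = −174 + 10 log₁₀(B) + NF + SNR_min
= −174 + 85.21 + 5.63 + 17.7
= −65.46 dBm → −65.5 dBm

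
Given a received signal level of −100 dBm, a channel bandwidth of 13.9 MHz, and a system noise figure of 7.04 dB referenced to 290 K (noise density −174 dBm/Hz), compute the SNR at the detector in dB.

−4.5 dB

Noise floor: N = −174 + 10 log₁₀(B) + NF
10 log₁₀(1.39×10⁷) = 71.43 dB
N = −174 + 71.43 + 7.04 = −95.53 dBm
SNR = P_sig − N = −100 − (−95.53) = −4.47 dB → −4.5 dB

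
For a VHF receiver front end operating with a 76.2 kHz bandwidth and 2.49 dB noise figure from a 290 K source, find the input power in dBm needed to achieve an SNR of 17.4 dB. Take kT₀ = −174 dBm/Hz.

Sensitivity = −174 + 10 log₁₀(B) + NF + SNR_min
= −174 + 48.82 + 2.49 + 17.4
= −105.29 dBm → −105.3 dBm

−105.3 dBm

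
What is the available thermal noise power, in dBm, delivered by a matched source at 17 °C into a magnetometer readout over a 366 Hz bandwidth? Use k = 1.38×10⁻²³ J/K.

−148.3 dBm

T = 17 °C + 273.15 = 290.15 K
P_n = kTB = 1.38×10⁻²³ × 290.15 × 3.66×10² = 1.47×10⁻¹⁸ W
In dBm: 10 log₁₀(1.47×10⁻¹⁸ / 10⁻³) = −148.3 dBm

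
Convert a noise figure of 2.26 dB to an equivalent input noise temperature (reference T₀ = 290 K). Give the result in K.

F = 10^(2.26/10) = 1.68267
T_e = (F − 1)·T₀ = (1.68267 − 1) × 290 = 198 K

198 K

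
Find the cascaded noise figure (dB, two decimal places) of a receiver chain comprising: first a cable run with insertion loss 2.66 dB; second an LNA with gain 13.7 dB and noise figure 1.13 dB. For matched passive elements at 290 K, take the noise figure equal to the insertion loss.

3.79 dB

Convert to linear (a loss of L dB is a gain of −L dB): F_i = 10^(NF_i/10), G_i = 10^(G_i,dB/10)
  Stage 1: F_1 = 10^(2.66/10) = 1.845, G_1 = 10^(−2.66/10) = 0.5420
  Stage 2: F_2 = 10^(1.13/10) = 1.297, G_2 = 10^(13.7/10) = 23.44
Friis cascade:
  F = 1.845 + (1.297 − 1)/0.5420 = 2.393
NF = 10 log₁₀(2.393) = 3.79 dB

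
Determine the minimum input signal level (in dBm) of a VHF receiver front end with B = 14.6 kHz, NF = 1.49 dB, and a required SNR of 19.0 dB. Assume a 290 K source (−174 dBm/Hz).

Sensitivity = −174 + 10 log₁₀(B) + NF + SNR_min
= −174 + 41.64 + 1.49 + 19.0
= −111.87 dBm → −111.9 dBm

−111.9 dBm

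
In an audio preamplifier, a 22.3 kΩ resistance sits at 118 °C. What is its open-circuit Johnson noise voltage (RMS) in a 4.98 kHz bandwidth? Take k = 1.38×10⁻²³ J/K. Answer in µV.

T = 118 °C + 273.15 = 391.15 K
V_n = √(4kTRB)
4kTRB = 4 × 1.38×10⁻²³ × 391.15 × 2.23×10⁴ × 4.98×10³ = 2.40×10⁻¹² V²
V_n = √(2.40×10⁻¹²) = 1.55×10⁻⁶ V = 1.55 µV

1.55 µV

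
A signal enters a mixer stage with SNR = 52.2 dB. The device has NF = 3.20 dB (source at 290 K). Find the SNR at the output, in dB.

By definition F = SNR_in/SNR_out, so in dB: SNR_out = SNR_in − NF
SNR_out = 52.2 − 3.20 = 49.00 dB

49.00 dB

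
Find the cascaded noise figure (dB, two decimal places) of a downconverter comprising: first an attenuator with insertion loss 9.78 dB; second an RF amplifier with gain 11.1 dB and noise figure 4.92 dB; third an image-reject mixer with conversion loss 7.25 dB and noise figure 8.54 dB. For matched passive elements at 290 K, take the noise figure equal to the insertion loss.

15.32 dB

Convert to linear (a loss of L dB is a gain of −L dB): F_i = 10^(NF_i/10), G_i = 10^(G_i,dB/10)
  Stage 1: F_1 = 10^(9.78/10) = 9.506, G_1 = 10^(−9.78/10) = 0.1052
  Stage 2: F_2 = 10^(4.92/10) = 3.105, G_2 = 10^(11.1/10) = 12.88
  Stage 3: F_3 = 10^(8.54/10) = 7.145, G_3 = 10^(−7.25/10) = 0.1884
Friis cascade:
  F = 9.506 + (3.105 − 1)/0.1052 + (7.145 − 1)/1.355 = 34.05
NF = 10 log₁₀(34.05) = 15.32 dB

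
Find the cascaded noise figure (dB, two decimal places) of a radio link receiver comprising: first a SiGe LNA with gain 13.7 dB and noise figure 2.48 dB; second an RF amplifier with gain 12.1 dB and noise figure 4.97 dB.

2.70 dB

Convert to linear (a loss of L dB is a gain of −L dB): F_i = 10^(NF_i/10), G_i = 10^(G_i,dB/10)
  Stage 1: F_1 = 10^(2.48/10) = 1.770, G_1 = 10^(13.7/10) = 23.44
  Stage 2: F_2 = 10^(4.97/10) = 3.141, G_2 = 10^(12.1/10) = 16.22
Friis cascade:
  F = 1.770 + (3.141 − 1)/23.44 = 1.861
NF = 10 log₁₀(1.861) = 2.70 dB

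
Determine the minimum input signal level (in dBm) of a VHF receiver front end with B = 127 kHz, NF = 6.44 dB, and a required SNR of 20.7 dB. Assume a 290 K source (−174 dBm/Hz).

Sensitivity = −174 + 10 log₁₀(B) + NF + SNR_min
= −174 + 51.04 + 6.44 + 20.7
= −95.82 dBm → −95.8 dBm

−95.8 dBm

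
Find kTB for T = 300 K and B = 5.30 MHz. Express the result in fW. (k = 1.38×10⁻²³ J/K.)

21.9 fW

P_n = kTB = 1.38×10⁻²³ × 300 × 5.30×10⁶ = 2.19×10⁻¹⁴ W = 21.9 fW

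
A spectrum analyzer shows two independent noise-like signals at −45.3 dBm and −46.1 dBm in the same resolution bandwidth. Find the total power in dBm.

Convert to linear, add, convert back:
P₁ = 2.95×10⁻⁸ W, P₂ = 2.45×10⁻⁸ W
P_tot = 5.41×10⁻⁸ W → 10 log₁₀(P_tot / 10⁻³) = −42.7 dBm

−42.7 dBm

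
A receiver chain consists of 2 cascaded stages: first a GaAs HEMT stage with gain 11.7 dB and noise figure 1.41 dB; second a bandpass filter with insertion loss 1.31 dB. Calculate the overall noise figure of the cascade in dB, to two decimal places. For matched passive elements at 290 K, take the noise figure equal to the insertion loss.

Convert to linear (a loss of L dB is a gain of −L dB): F_i = 10^(NF_i/10), G_i = 10^(G_i,dB/10)
  Stage 1: F_1 = 10^(1.41/10) = 1.384, G_1 = 10^(11.7/10) = 14.79
  Stage 2: F_2 = 10^(1.31/10) = 1.352, G_2 = 10^(−1.31/10) = 0.7396
Friis cascade:
  F = 1.384 + (1.352 − 1)/14.79 = 1.407
NF = 10 log₁₀(1.407) = 1.48 dB

1.48 dB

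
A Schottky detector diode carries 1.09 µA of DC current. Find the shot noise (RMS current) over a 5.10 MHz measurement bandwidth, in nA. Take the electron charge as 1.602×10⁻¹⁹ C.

1.33 nA

I_n = √(2qI·B)
2qI·B = 2 × 1.602×10⁻¹⁹ × 1.09×10⁻⁶ × 5.10×10⁶ = 1.78×10⁻¹⁸ A²
I_n = √(1.78×10⁻¹⁸) = 1.33×10⁻⁹ A = 1.33 nA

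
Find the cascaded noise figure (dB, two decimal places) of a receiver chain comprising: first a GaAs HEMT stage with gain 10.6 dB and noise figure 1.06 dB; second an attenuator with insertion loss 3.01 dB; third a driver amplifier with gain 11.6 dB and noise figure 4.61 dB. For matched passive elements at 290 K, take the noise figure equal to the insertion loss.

2.29 dB

Convert to linear (a loss of L dB is a gain of −L dB): F_i = 10^(NF_i/10), G_i = 10^(G_i,dB/10)
  Stage 1: F_1 = 10^(1.06/10) = 1.276, G_1 = 10^(10.6/10) = 11.48
  Stage 2: F_2 = 10^(3.01/10) = 2.000, G_2 = 10^(−3.01/10) = 0.5000
  Stage 3: F_3 = 10^(4.61/10) = 2.891, G_3 = 10^(11.6/10) = 14.45
Friis cascade:
  F = 1.276 + (2.000 − 1)/11.48 + (2.891 − 1)/5.741 = 1.693
NF = 10 log₁₀(1.693) = 2.29 dB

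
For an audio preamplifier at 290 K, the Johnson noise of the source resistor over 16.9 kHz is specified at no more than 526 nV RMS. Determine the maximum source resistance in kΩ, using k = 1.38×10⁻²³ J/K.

Johnson–Nyquist: V_n = √(4kTRB) ⇒ R = V_n² / (4kTB)
4kTB = 4 × 1.38×10⁻²³ × 290 × 1.69×10⁴ = 2.71×10⁻¹⁶
R = (5.26×10⁻⁷)² / 2.71×10⁻¹⁶ = 1.02×10³ Ω = 1.02 kΩ

1.02 kΩ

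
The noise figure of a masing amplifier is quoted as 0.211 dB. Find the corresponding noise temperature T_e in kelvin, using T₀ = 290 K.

F = 10^(0.211/10) = 1.04978
T_e = (F − 1)·T₀ = (1.04978 − 1) × 290 = 14.4 K

14.4 K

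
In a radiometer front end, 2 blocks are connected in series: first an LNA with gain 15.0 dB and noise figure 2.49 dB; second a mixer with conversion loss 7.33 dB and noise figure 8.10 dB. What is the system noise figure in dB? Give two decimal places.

2.89 dB

Convert to linear (a loss of L dB is a gain of −L dB): F_i = 10^(NF_i/10), G_i = 10^(G_i,dB/10)
  Stage 1: F_1 = 10^(2.49/10) = 1.774, G_1 = 10^(15.0/10) = 31.62
  Stage 2: F_2 = 10^(8.10/10) = 6.457, G_2 = 10^(−7.33/10) = 0.1849
Friis cascade:
  F = 1.774 + (6.457 − 1)/31.62 = 1.947
NF = 10 log₁₀(1.947) = 2.89 dB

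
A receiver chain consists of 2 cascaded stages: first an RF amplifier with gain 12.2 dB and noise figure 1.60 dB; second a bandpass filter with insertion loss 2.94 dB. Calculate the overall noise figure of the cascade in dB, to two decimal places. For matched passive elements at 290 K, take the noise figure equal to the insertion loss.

Convert to linear (a loss of L dB is a gain of −L dB): F_i = 10^(NF_i/10), G_i = 10^(G_i,dB/10)
  Stage 1: F_1 = 10^(1.60/10) = 1.445, G_1 = 10^(12.2/10) = 16.60
  Stage 2: F_2 = 10^(2.94/10) = 1.968, G_2 = 10^(−2.94/10) = 0.5082
Friis cascade:
  F = 1.445 + (1.968 − 1)/16.60 = 1.504
NF = 10 log₁₀(1.504) = 1.77 dB

1.77 dB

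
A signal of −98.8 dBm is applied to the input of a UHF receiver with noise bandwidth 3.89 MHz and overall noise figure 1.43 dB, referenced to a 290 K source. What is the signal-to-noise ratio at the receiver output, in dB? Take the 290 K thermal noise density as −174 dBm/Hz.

Noise floor: N = −174 + 10 log₁₀(B) + NF
10 log₁₀(3.89×10⁶) = 65.9 dB
N = −174 + 65.9 + 1.43 = −106.67 dBm
SNR = P_sig − N = −98.8 − (−106.67) = 7.87 dB → 7.9 dB

7.9 dB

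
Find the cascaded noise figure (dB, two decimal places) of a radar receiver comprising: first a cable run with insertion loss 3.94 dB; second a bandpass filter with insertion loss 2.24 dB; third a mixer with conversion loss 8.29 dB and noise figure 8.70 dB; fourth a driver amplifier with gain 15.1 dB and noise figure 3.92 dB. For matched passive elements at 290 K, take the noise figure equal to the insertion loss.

Convert to linear (a loss of L dB is a gain of −L dB): F_i = 10^(NF_i/10), G_i = 10^(G_i,dB/10)
  Stage 1: F_1 = 10^(3.94/10) = 2.477, G_1 = 10^(−3.94/10) = 0.4036
  Stage 2: F_2 = 10^(2.24/10) = 1.675, G_2 = 10^(−2.24/10) = 0.5970
  Stage 3: F_3 = 10^(8.70/10) = 7.413, G_3 = 10^(−8.29/10) = 0.1483
  Stage 4: F_4 = 10^(3.92/10) = 2.466, G_4 = 10^(15.1/10) = 32.36
Friis cascade:
  F = 2.477 + (1.675 − 1)/0.4036 + (7.413 − 1)/0.2410 + (2.466 − 1)/0.03573 = 71.80
NF = 10 log₁₀(71.80) = 18.56 dB

18.56 dB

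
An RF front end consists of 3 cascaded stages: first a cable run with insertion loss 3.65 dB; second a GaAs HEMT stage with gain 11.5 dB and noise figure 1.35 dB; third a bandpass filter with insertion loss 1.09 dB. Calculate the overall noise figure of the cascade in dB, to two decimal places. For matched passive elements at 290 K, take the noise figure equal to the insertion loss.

5.06 dB

Convert to linear (a loss of L dB is a gain of −L dB): F_i = 10^(NF_i/10), G_i = 10^(G_i,dB/10)
  Stage 1: F_1 = 10^(3.65/10) = 2.317, G_1 = 10^(−3.65/10) = 0.4315
  Stage 2: F_2 = 10^(1.35/10) = 1.365, G_2 = 10^(11.5/10) = 14.13
  Stage 3: F_3 = 10^(1.09/10) = 1.285, G_3 = 10^(−1.09/10) = 0.7780
Friis cascade:
  F = 2.317 + (1.365 − 1)/0.4315 + (1.285 − 1)/6.095 = 3.209
NF = 10 log₁₀(3.209) = 5.06 dB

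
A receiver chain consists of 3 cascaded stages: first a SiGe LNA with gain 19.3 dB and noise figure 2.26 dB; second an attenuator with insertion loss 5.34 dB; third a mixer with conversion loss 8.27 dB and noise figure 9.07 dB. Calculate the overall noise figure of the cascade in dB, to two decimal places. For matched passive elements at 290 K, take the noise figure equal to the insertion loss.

3.00 dB

Convert to linear (a loss of L dB is a gain of −L dB): F_i = 10^(NF_i/10), G_i = 10^(G_i,dB/10)
  Stage 1: F_1 = 10^(2.26/10) = 1.683, G_1 = 10^(19.3/10) = 85.11
  Stage 2: F_2 = 10^(5.34/10) = 3.420, G_2 = 10^(−5.34/10) = 0.2924
  Stage 3: F_3 = 10^(9.07/10) = 8.072, G_3 = 10^(−8.27/10) = 0.1489
Friis cascade:
  F = 1.683 + (3.420 − 1)/85.11 + (8.072 − 1)/24.89 = 1.995
NF = 10 log₁₀(1.995) = 3.00 dB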